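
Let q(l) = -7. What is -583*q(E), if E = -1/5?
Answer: 4081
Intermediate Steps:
E = -⅕ (E = -1*⅕ = -⅕ ≈ -0.20000)
-583*q(E) = -583*(-7) = 4081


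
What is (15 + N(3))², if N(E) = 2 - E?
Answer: 196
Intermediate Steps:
(15 + N(3))² = (15 + (2 - 1*3))² = (15 + (2 - 3))² = (15 - 1)² = 14² = 196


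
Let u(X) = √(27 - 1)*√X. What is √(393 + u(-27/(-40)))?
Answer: √(39300 + 30*√195)/10 ≈ 19.930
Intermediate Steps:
u(X) = √26*√X
√(393 + u(-27/(-40))) = √(393 + √26*√(-27/(-40))) = √(393 + √26*√(-27*(-1/40))) = √(393 + √26*√(27/40)) = √(393 + √26*(3*√30/20)) = √(393 + 3*√195/10)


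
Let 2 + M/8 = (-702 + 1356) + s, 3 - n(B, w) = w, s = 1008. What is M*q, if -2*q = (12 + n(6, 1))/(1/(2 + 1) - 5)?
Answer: 19920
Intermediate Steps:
n(B, w) = 3 - w
M = 13280 (M = -16 + 8*((-702 + 1356) + 1008) = -16 + 8*(654 + 1008) = -16 + 8*1662 = -16 + 13296 = 13280)
q = 3/2 (q = -(12 + (3 - 1*1))/(2*(1/(2 + 1) - 5)) = -(12 + (3 - 1))/(2*(1/3 - 5)) = -(12 + 2)/(2*(⅓ - 5)) = -7/(-14/3) = -7*(-3)/14 = -½*(-3) = 3/2 ≈ 1.5000)
M*q = 13280*(3/2) = 19920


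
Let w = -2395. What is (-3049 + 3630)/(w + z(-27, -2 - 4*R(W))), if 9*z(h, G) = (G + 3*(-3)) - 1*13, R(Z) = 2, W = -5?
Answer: -5229/21587 ≈ -0.24223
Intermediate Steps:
z(h, G) = -22/9 + G/9 (z(h, G) = ((G + 3*(-3)) - 1*13)/9 = ((G - 9) - 13)/9 = ((-9 + G) - 13)/9 = (-22 + G)/9 = -22/9 + G/9)
(-3049 + 3630)/(w + z(-27, -2 - 4*R(W))) = (-3049 + 3630)/(-2395 + (-22/9 + (-2 - 4*2)/9)) = 581/(-2395 + (-22/9 + (-2 - 8)/9)) = 581/(-2395 + (-22/9 + (⅑)*(-10))) = 581/(-2395 + (-22/9 - 10/9)) = 581/(-2395 - 32/9) = 581/(-21587/9) = 581*(-9/21587) = -5229/21587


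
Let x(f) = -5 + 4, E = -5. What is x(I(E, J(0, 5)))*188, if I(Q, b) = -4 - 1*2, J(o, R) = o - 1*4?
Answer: -188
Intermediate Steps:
J(o, R) = -4 + o (J(o, R) = o - 4 = -4 + o)
I(Q, b) = -6 (I(Q, b) = -4 - 2 = -6)
x(f) = -1
x(I(E, J(0, 5)))*188 = -1*188 = -188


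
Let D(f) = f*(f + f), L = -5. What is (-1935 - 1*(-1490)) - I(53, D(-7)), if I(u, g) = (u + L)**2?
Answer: -2749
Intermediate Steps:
D(f) = 2*f**2 (D(f) = f*(2*f) = 2*f**2)
I(u, g) = (-5 + u)**2 (I(u, g) = (u - 5)**2 = (-5 + u)**2)
(-1935 - 1*(-1490)) - I(53, D(-7)) = (-1935 - 1*(-1490)) - (-5 + 53)**2 = (-1935 + 1490) - 1*48**2 = -445 - 1*2304 = -445 - 2304 = -2749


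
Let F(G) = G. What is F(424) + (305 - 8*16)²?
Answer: 31753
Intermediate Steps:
F(424) + (305 - 8*16)² = 424 + (305 - 8*16)² = 424 + (305 - 128)² = 424 + 177² = 424 + 31329 = 31753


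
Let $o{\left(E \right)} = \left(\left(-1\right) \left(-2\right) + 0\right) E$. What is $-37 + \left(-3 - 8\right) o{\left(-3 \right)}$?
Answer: $29$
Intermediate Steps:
$o{\left(E \right)} = 2 E$ ($o{\left(E \right)} = \left(2 + 0\right) E = 2 E$)
$-37 + \left(-3 - 8\right) o{\left(-3 \right)} = -37 + \left(-3 - 8\right) 2 \left(-3\right) = -37 - -66 = -37 + 66 = 29$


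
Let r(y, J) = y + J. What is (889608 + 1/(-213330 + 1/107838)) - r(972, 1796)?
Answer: 20401825625098922/23005080539 ≈ 8.8684e+5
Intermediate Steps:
r(y, J) = J + y
(889608 + 1/(-213330 + 1/107838)) - r(972, 1796) = (889608 + 1/(-213330 + 1/107838)) - (1796 + 972) = (889608 + 1/(-213330 + 1/107838)) - 1*2768 = (889608 + 1/(-23005080539/107838)) - 2768 = (889608 - 107838/23005080539) - 2768 = 20465503688030874/23005080539 - 2768 = 20401825625098922/23005080539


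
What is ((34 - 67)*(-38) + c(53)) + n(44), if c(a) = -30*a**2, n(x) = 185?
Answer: -82831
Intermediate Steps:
((34 - 67)*(-38) + c(53)) + n(44) = ((34 - 67)*(-38) - 30*53**2) + 185 = (-33*(-38) - 30*2809) + 185 = (1254 - 84270) + 185 = -83016 + 185 = -82831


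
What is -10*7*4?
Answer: -280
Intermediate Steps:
-10*7*4 = -70*4 = -280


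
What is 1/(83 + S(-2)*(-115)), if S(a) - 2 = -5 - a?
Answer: 1/198 ≈ 0.0050505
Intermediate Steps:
S(a) = -3 - a (S(a) = 2 + (-5 - a) = -3 - a)
1/(83 + S(-2)*(-115)) = 1/(83 + (-3 - 1*(-2))*(-115)) = 1/(83 + (-3 + 2)*(-115)) = 1/(83 - 1*(-115)) = 1/(83 + 115) = 1/198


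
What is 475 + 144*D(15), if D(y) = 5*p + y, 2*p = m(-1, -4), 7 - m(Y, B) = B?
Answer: 6595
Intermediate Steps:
m(Y, B) = 7 - B
p = 11/2 (p = (7 - 1*(-4))/2 = (7 + 4)/2 = (½)*11 = 11/2 ≈ 5.5000)
D(y) = 55/2 + y (D(y) = 5*(11/2) + y = 55/2 + y)
475 + 144*D(15) = 475 + 144*(55/2 + 15) = 475 + 144*(85/2) = 475 + 6120 = 6595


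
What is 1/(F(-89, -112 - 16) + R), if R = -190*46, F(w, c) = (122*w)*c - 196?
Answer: 1/1380888 ≈ 7.2417e-7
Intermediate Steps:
F(w, c) = -196 + 122*c*w (F(w, c) = 122*c*w - 196 = -196 + 122*c*w)
R = -8740
1/(F(-89, -112 - 16) + R) = 1/((-196 + 122*(-112 - 16)*(-89)) - 8740) = 1/((-196 + 122*(-128)*(-89)) - 8740) = 1/((-196 + 1389824) - 8740) = 1/(1389628 - 8740) = 1/1380888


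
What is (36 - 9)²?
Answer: 729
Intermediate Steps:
(36 - 9)² = 27² = 729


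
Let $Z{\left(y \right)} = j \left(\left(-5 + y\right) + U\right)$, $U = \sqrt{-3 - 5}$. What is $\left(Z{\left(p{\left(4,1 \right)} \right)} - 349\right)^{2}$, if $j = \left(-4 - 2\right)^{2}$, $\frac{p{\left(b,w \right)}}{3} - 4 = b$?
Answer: $101857 + 48240 i \sqrt{2} \approx 1.0186 \cdot 10^{5} + 68222.0 i$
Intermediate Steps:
$p{\left(b,w \right)} = 12 + 3 b$
$U = 2 i \sqrt{2}$ ($U = \sqrt{-8} = 2 i \sqrt{2} \approx 2.8284 i$)
$j = 36$ ($j = \left(-6\right)^{2} = 36$)
$Z{\left(y \right)} = -180 + 36 y + 72 i \sqrt{2}$ ($Z{\left(y \right)} = 36 \left(\left(-5 + y\right) + 2 i \sqrt{2}\right) = 36 \left(-5 + y + 2 i \sqrt{2}\right) = -180 + 36 y + 72 i \sqrt{2}$)
$\left(Z{\left(p{\left(4,1 \right)} \right)} - 349\right)^{2} = \left(\left(-180 + 36 \left(12 + 3 \cdot 4\right) + 72 i \sqrt{2}\right) - 349\right)^{2} = \left(\left(-180 + 36 \left(12 + 12\right) + 72 i \sqrt{2}\right) - 349\right)^{2} = \left(\left(-180 + 36 \cdot 24 + 72 i \sqrt{2}\right) - 349\right)^{2} = \left(\left(-180 + 864 + 72 i \sqrt{2}\right) - 349\right)^{2} = \left(\left(684 + 72 i \sqrt{2}\right) - 349\right)^{2} = \left(335 + 72 i \sqrt{2}\right)^{2}$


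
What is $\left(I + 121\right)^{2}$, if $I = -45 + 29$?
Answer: $11025$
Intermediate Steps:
$I = -16$
$\left(I + 121\right)^{2} = \left(-16 + 121\right)^{2} = 105^{2} = 11025$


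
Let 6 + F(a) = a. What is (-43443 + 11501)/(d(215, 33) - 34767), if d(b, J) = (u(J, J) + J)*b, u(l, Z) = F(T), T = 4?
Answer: 15971/14051 ≈ 1.1366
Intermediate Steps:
F(a) = -6 + a
u(l, Z) = -2 (u(l, Z) = -6 + 4 = -2)
d(b, J) = b*(-2 + J) (d(b, J) = (-2 + J)*b = b*(-2 + J))
(-43443 + 11501)/(d(215, 33) - 34767) = (-43443 + 11501)/(215*(-2 + 33) - 34767) = -31942/(215*31 - 34767) = -31942/(6665 - 34767) = -31942/(-28102) = -31942*(-1/28102) = 15971/14051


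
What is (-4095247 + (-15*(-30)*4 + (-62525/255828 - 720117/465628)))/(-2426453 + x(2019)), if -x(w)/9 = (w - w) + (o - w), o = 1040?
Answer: 15237950108060857/8999723718683679 ≈ 1.6932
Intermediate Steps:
x(w) = -9360 + 9*w (x(w) = -9*((w - w) + (1040 - w)) = -9*(0 + (1040 - w)) = -9*(1040 - w) = -9360 + 9*w)
(-4095247 + (-15*(-30)*4 + (-62525/255828 - 720117/465628)))/(-2426453 + x(2019)) = (-4095247 + (-15*(-30)*4 + (-62525/255828 - 720117/465628)))/(-2426453 + (-9360 + 9*2019)) = (-4095247 + (450*4 + (-62525*1/255828 - 720117*1/465628)))/(-2426453 + (-9360 + 18171)) = (-4095247 + (1800 + (-62525/255828 - 720117/465628)))/(-2426453 + 8811) = (-4095247 + (1800 - 13333717661/7445042499))/(-2417642) = (-4095247 + 13387742780539/7445042499)*(-1/2417642) = -30475900216121714/7445042499*(-1/2417642) = 15237950108060857/8999723718683679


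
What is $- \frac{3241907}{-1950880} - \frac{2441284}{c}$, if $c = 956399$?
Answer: $- \frac{1662095517027}{1865819681120} \approx -0.89081$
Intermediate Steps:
$- \frac{3241907}{-1950880} - \frac{2441284}{c} = - \frac{3241907}{-1950880} - \frac{2441284}{956399} = \left(-3241907\right) \left(- \frac{1}{1950880}\right) - \frac{2441284}{956399} = \frac{3241907}{1950880} - \frac{2441284}{956399} = - \frac{1662095517027}{1865819681120}$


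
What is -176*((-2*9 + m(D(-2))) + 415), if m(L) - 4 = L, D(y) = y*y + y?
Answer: -70928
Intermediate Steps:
D(y) = y + y² (D(y) = y² + y = y + y²)
m(L) = 4 + L
-176*((-2*9 + m(D(-2))) + 415) = -176*((-2*9 + (4 - 2*(1 - 2))) + 415) = -176*((-18 + (4 - 2*(-1))) + 415) = -176*((-18 + (4 + 2)) + 415) = -176*((-18 + 6) + 415) = -176*(-12 + 415) = -176*403 = -70928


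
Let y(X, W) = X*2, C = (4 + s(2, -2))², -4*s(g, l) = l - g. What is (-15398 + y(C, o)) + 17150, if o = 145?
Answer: 1802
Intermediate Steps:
s(g, l) = -l/4 + g/4 (s(g, l) = -(l - g)/4 = -l/4 + g/4)
C = 25 (C = (4 + (-¼*(-2) + (¼)*2))² = (4 + (½ + ½))² = (4 + 1)² = 5² = 25)
y(X, W) = 2*X
(-15398 + y(C, o)) + 17150 = (-15398 + 2*25) + 17150 = (-15398 + 50) + 17150 = -15348 + 17150 = 1802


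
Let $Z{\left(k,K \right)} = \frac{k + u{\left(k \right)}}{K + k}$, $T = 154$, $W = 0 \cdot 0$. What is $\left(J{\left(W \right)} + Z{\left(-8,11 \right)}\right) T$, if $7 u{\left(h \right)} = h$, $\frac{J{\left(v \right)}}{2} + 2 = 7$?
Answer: $\frac{3212}{3} \approx 1070.7$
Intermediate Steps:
$W = 0$
$J{\left(v \right)} = 10$ ($J{\left(v \right)} = -4 + 2 \cdot 7 = -4 + 14 = 10$)
$u{\left(h \right)} = \frac{h}{7}$
$Z{\left(k,K \right)} = \frac{8 k}{7 \left(K + k\right)}$ ($Z{\left(k,K \right)} = \frac{k + \frac{k}{7}}{K + k} = \frac{\frac{8}{7} k}{K + k} = \frac{8 k}{7 \left(K + k\right)}$)
$\left(J{\left(W \right)} + Z{\left(-8,11 \right)}\right) T = \left(10 + \frac{8}{7} \left(-8\right) \frac{1}{11 - 8}\right) 154 = \left(10 + \frac{8}{7} \left(-8\right) \frac{1}{3}\right) 154 = \left(10 - \frac{64}{21}\right) 154 = \frac{146}{21} \cdot 154 = \frac{3212}{3}$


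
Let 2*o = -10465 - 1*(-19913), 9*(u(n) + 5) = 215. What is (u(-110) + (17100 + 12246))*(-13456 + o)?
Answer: -2307727888/9 ≈ -2.5641e+8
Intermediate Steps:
u(n) = 170/9 (u(n) = -5 + (⅑)*215 = -5 + 215/9 = 170/9)
o = 4724 (o = (-10465 - 1*(-19913))/2 = (-10465 + 19913)/2 = (½)*9448 = 4724)
(u(-110) + (17100 + 12246))*(-13456 + o) = (170/9 + (17100 + 12246))*(-13456 + 4724) = (170/9 + 29346)*(-8732) = (264284/9)*(-8732) = -2307727888/9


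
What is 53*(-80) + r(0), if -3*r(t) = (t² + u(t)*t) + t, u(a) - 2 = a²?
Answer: -4240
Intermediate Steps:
u(a) = 2 + a²
r(t) = -t/3 - t²/3 - t*(2 + t²)/3 (r(t) = -((t² + (2 + t²)*t) + t)/3 = -((t² + t*(2 + t²)) + t)/3 = -(t + t² + t*(2 + t²))/3 = -t/3 - t²/3 - t*(2 + t²)/3)
53*(-80) + r(0) = 53*(-80) - ⅓*0*(3 + 0 + 0²) = -4240 - ⅓*0*(3 + 0 + 0) = -4240 - ⅓*0*3 = -4240 + 0 = -4240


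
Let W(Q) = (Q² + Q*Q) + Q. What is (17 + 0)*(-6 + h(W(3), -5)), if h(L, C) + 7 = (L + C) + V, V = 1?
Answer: 68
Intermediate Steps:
W(Q) = Q + 2*Q² (W(Q) = (Q² + Q²) + Q = 2*Q² + Q = Q + 2*Q²)
h(L, C) = -6 + C + L (h(L, C) = -7 + ((L + C) + 1) = -7 + ((C + L) + 1) = -7 + (1 + C + L) = -6 + C + L)
(17 + 0)*(-6 + h(W(3), -5)) = (17 + 0)*(-6 + (-6 - 5 + 3*(1 + 2*3))) = 17*(-6 + (-6 - 5 + 3*(1 + 6))) = 17*(-6 + (-6 - 5 + 3*7)) = 17*(-6 + (-6 - 5 + 21)) = 17*(-6 + 10) = 17*4 = 68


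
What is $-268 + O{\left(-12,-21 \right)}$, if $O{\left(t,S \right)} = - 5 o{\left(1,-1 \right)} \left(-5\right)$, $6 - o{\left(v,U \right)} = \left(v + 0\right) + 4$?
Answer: $-243$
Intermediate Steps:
$o{\left(v,U \right)} = 2 - v$ ($o{\left(v,U \right)} = 6 - \left(\left(v + 0\right) + 4\right) = 6 - \left(v + 4\right) = 6 - \left(4 + v\right) = 2 - v$)
$O{\left(t,S \right)} = 25$ ($O{\left(t,S \right)} = - 5 \left(2 - 1\right) \left(-5\right) = \left(-5\right) 1 \left(-5\right) = \left(-5\right) \left(-5\right) = 25$)
$-268 + O{\left(-12,-21 \right)} = -268 + 25 = -243$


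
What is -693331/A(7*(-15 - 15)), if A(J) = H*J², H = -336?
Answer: 693331/14817600 ≈ 0.046791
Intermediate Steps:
A(J) = -336*J²
-693331/A(7*(-15 - 15)) = -693331*(-1/(16464*(-15 - 15)²)) = -693331/((-336*(7*(-30))²)) = -693331/((-336*(-210)²)) = -693331/((-336*44100)) = -693331/(-14817600) = -693331*(-1/14817600) = 693331/14817600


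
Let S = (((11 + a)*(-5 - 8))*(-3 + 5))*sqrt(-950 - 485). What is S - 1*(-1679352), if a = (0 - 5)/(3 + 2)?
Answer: 1679352 - 260*I*sqrt(1435) ≈ 1.6794e+6 - 9849.2*I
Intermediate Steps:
a = -1 (a = -5/5 = -5*1/5 = -1)
S = -260*I*sqrt(1435) (S = (((11 - 1)*(-5 - 8))*(-3 + 5))*sqrt(-950 - 485) = ((10*(-13))*2)*sqrt(-1435) = (-130*2)*(I*sqrt(1435)) = -260*I*sqrt(1435) ≈ -9849.2*I)
S - 1*(-1679352) = -260*I*sqrt(1435) - 1*(-1679352) = -260*I*sqrt(1435) + 1679352 = 1679352 - 260*I*sqrt(1435)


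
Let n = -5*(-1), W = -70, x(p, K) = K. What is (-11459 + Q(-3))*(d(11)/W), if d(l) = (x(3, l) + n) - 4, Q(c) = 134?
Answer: 13590/7 ≈ 1941.4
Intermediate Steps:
n = 5
d(l) = 1 + l (d(l) = (l + 5) - 4 = (5 + l) - 4 = 1 + l)
(-11459 + Q(-3))*(d(11)/W) = (-11459 + 134)*((1 + 11)/(-70)) = -135900*(-1)/70 = -11325*(-6/35) = 13590/7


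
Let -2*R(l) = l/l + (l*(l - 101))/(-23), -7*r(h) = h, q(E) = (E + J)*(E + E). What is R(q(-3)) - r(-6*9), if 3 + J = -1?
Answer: -19991/322 ≈ -62.084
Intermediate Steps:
J = -4 (J = -3 - 1 = -4)
q(E) = 2*E*(-4 + E) (q(E) = (E - 4)*(E + E) = (-4 + E)*(2*E) = 2*E*(-4 + E))
r(h) = -h/7
R(l) = -½ + l*(-101 + l)/46 (R(l) = -(l/l + (l*(l - 101))/(-23))/2 = -(1 + (l*(-101 + l))*(-1/23))/2 = -(1 - l*(-101 + l)/23)/2 = -½ + l*(-101 + l)/46)
R(q(-3)) - r(-6*9) = (-½ - 101*(-3)*(-4 - 3)/23 + (2*(-3)*(-4 - 3))²/46) - (-1)*(-6*9)/7 = (-½ - 101*(-3)*(-7)/23 + (2*(-3)*(-7))²/46) - (-1)*(-54)/7 = (-½ - 101/46*42 + (1/46)*42²) - 1*54/7 = (-½ - 2121/23 + (1/46)*1764) - 54/7 = (-½ - 2121/23 + 882/23) - 54/7 = -2501/46 - 54/7 = -19991/322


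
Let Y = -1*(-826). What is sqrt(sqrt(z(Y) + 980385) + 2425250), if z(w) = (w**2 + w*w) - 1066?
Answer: sqrt(2425250 + sqrt(2343871)) ≈ 1557.8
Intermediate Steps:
Y = 826
z(w) = -1066 + 2*w**2 (z(w) = (w**2 + w**2) - 1066 = 2*w**2 - 1066 = -1066 + 2*w**2)
sqrt(sqrt(z(Y) + 980385) + 2425250) = sqrt(sqrt((-1066 + 2*826**2) + 980385) + 2425250) = sqrt(sqrt((-1066 + 2*682276) + 980385) + 2425250) = sqrt(sqrt((-1066 + 1364552) + 980385) + 2425250) = sqrt(sqrt(1363486 + 980385) + 2425250) = sqrt(sqrt(2343871) + 2425250) = sqrt(2425250 + sqrt(2343871))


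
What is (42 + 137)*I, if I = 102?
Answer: 18258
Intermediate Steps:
(42 + 137)*I = (42 + 137)*102 = 179*102 = 18258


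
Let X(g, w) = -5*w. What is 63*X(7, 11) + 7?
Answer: -3458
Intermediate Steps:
63*X(7, 11) + 7 = 63*(-5*11) + 7 = 63*(-55) + 7 = -3465 + 7 = -3458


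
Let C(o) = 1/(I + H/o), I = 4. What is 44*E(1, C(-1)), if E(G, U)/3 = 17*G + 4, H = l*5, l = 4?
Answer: 2772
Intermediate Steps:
H = 20 (H = 4*5 = 20)
C(o) = 1/(4 + 20/o)
E(G, U) = 12 + 51*G (E(G, U) = 3*(17*G + 4) = 3*(4 + 17*G) = 12 + 51*G)
44*E(1, C(-1)) = 44*(12 + 51*1) = 44*(12 + 51) = 44*63 = 2772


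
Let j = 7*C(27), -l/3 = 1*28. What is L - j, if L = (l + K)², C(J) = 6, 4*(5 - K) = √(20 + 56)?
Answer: 24815/4 + 79*√19 ≈ 6548.1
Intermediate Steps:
K = 5 - √19/2 (K = 5 - √(20 + 56)/4 = 5 - √19/2 ≈ 2.8205)
l = -84 (l = -3*28 = -84)
j = 42 (j = 7*6 = 42)
L = (-79 - √19/2)² (L = (-84 + (5 - √19/2))² = (-79 - √19/2)² ≈ 6590.1)
L - j = (158 + √19)²/4 - 1*42 = (158 + √19)²/4 - 42 = -42 + (158 + √19)²/4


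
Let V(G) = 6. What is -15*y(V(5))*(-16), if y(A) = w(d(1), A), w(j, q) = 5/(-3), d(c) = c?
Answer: -400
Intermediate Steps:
w(j, q) = -5/3 (w(j, q) = 5*(-⅓) = -5/3)
y(A) = -5/3
-15*y(V(5))*(-16) = -15*(-5/3)*(-16) = 25*(-16) = -400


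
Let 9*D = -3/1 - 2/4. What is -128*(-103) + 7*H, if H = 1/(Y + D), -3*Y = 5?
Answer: 487682/37 ≈ 13181.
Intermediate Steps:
Y = -5/3 (Y = -⅓*5 = -5/3 ≈ -1.6667)
D = -7/18 (D = (-3/1 - 2/4)/9 = (-3*1 - 2*¼)/9 = (-3 - ½)/9 = (⅑)*(-7/2) = -7/18 ≈ -0.38889)
H = -18/37 (H = 1/(-5/3 - 7/18) = 1/(-37/18) = -18/37 ≈ -0.48649)
-128*(-103) + 7*H = -128*(-103) + 7*(-18/37) = 13184 - 126/37 = 487682/37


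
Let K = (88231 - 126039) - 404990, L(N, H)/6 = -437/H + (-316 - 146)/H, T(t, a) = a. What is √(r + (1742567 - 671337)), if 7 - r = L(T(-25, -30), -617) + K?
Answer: √576373142017/617 ≈ 1230.5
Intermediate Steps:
L(N, H) = -5394/H (L(N, H) = 6*(-437/H + (-316 - 146)/H) = 6*(-437/H - 462/H) = 6*(-899/H) = -5394/H)
K = -442798 (K = -37808 - 404990 = -442798)
r = 273205291/617 (r = 7 - (-5394/(-617) - 442798) = 7 - (-5394*(-1/617) - 442798) = 7 - (5394/617 - 442798) = 7 - 1*(-273200972/617) = 7 + 273200972/617 = 273205291/617 ≈ 4.4280e+5)
√(r + (1742567 - 671337)) = √(273205291/617 + (1742567 - 671337)) = √(273205291/617 + 1071230) = √(934154201/617) = √576373142017/617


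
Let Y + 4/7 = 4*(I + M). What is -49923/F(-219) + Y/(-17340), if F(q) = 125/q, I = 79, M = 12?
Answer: 22117730851/252875 ≈ 87465.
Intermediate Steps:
Y = 2544/7 (Y = -4/7 + 4*(79 + 12) = -4/7 + 4*91 = -4/7 + 364 = 2544/7 ≈ 363.43)
-49923/F(-219) + Y/(-17340) = -49923/(125/(-219)) + (2544/7)/(-17340) = -49923/(125*(-1/219)) + (2544/7)*(-1/17340) = -49923/(-125/219) - 212/10115 = -49923*(-219/125) - 212/10115 = 10933137/125 - 212/10115 = 22117730851/252875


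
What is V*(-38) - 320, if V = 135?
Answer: -5450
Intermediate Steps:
V*(-38) - 320 = 135*(-38) - 320 = -5130 - 320 = -5450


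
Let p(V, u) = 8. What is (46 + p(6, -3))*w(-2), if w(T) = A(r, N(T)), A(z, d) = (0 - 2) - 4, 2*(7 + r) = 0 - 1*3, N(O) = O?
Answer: -324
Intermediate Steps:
r = -17/2 (r = -7 + (0 - 1*3)/2 = -7 + (0 - 3)/2 = -7 + (½)*(-3) = -7 - 3/2 = -17/2 ≈ -8.5000)
A(z, d) = -6 (A(z, d) = -2 - 4 = -6)
w(T) = -6
(46 + p(6, -3))*w(-2) = (46 + 8)*(-6) = 54*(-6) = -324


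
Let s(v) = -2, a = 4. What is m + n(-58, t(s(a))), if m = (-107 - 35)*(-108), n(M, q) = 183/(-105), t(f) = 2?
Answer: 536699/35 ≈ 15334.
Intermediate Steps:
n(M, q) = -61/35 (n(M, q) = 183*(-1/105) = -61/35)
m = 15336 (m = -142*(-108) = 15336)
m + n(-58, t(s(a))) = 15336 - 61/35 = 536699/35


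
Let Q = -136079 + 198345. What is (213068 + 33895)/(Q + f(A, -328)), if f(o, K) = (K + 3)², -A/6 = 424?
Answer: 246963/167891 ≈ 1.4710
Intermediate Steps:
A = -2544 (A = -6*424 = -2544)
f(o, K) = (3 + K)²
Q = 62266
(213068 + 33895)/(Q + f(A, -328)) = (213068 + 33895)/(62266 + (3 - 328)²) = 246963/(62266 + (-325)²) = 246963/(62266 + 105625) = 246963/167891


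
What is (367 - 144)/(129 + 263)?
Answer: 223/392 ≈ 0.56888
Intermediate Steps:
(367 - 144)/(129 + 263) = 223/392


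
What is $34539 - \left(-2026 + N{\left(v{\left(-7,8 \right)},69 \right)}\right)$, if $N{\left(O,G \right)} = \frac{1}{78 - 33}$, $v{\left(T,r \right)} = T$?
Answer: $\frac{1645424}{45} \approx 36565.0$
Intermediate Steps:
$N{\left(O,G \right)} = \frac{1}{45}$
$34539 - \left(-2026 + N{\left(v{\left(-7,8 \right)},69 \right)}\right) = 34539 - - \frac{91169}{45} = 34539 + \left(\left(-62 + 2088\right) - \frac{1}{45}\right) = 34539 + \left(2026 - \frac{1}{45}\right) = 34539 + \frac{91169}{45} = \frac{1645424}{45}$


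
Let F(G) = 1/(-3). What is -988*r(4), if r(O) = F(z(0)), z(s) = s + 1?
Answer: 988/3 ≈ 329.33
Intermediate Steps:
z(s) = 1 + s
F(G) = -1/3
r(O) = -1/3
-988*r(4) = -988*(-1/3) = 988/3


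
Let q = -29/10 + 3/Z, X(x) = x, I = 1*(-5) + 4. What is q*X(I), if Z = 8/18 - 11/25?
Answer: -6721/10 ≈ -672.10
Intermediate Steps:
I = -1 (I = -5 + 4 = -1)
Z = 1/225 (Z = 8*(1/18) - 11*1/25 = 4/9 - 11/25 = 1/225 ≈ 0.0044444)
q = 6721/10 (q = -29/10 + 3/(1/225) = -29*⅒ + 3*225 = -29/10 + 675 = 6721/10 ≈ 672.10)
q*X(I) = (6721/10)*(-1) = -6721/10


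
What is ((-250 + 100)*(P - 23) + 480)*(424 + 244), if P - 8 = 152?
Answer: -13406760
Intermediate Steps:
P = 160 (P = 8 + 152 = 160)
((-250 + 100)*(P - 23) + 480)*(424 + 244) = ((-250 + 100)*(160 - 23) + 480)*(424 + 244) = (-150*137 + 480)*668 = (-20550 + 480)*668 = -20070*668 = -13406760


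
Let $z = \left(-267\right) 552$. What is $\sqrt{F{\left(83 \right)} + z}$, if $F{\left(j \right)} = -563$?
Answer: $i \sqrt{147947} \approx 384.64 i$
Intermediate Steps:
$z = -147384$
$\sqrt{F{\left(83 \right)} + z} = \sqrt{-563 - 147384} = \sqrt{-147947} = i \sqrt{147947}$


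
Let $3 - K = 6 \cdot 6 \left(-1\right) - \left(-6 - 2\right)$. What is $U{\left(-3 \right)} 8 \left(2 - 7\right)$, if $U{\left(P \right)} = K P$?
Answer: $3720$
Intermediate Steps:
$K = 31$ ($K = 3 - \left(6 \cdot 6 \left(-1\right) - \left(-6 - 2\right)\right) = 3 - \left(36 \left(-1\right) - -8\right) = 3 - \left(-36 + 8\right) = 3 - -28 = 3 + 28 = 31$)
$U{\left(P \right)} = 31 P$
$U{\left(-3 \right)} 8 \left(2 - 7\right) = 31 \left(-3\right) 8 \left(2 - 7\right) = - 93 \cdot 8 \left(-5\right) = \left(-93\right) \left(-40\right) = 3720$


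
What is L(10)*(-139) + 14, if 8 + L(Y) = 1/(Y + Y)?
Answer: 22381/20 ≈ 1119.1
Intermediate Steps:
L(Y) = -8 + 1/(2*Y) (L(Y) = -8 + 1/(Y + Y) = -8 + 1/(2*Y))
L(10)*(-139) + 14 = (-8 + (½)/10)*(-139) + 14 = (-8 + (½)*(⅒))*(-139) + 14 = (-8 + 1/20)*(-139) + 14 = -159/20*(-139) + 14 = 22101/20 + 14 = 22381/20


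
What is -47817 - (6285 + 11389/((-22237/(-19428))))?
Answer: -1424331666/22237 ≈ -64052.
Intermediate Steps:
-47817 - (6285 + 11389/((-22237/(-19428)))) = -47817 - (6285 + 11389/((-22237*(-1/19428)))) = -47817 - (6285 + 11389/(22237/19428)) = -47817 - (6285 + 11389*(19428/22237)) = -47817 - (6285 + 221265492/22237) = -47817 - 1*361025037/22237 = -47817 - 361025037/22237 = -1424331666/22237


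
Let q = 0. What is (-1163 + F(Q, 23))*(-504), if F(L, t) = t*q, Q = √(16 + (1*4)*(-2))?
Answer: 586152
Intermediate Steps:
Q = 2*√2 (Q = √(16 + 4*(-2)) = √(16 - 8) = √8 = 2*√2 ≈ 2.8284)
F(L, t) = 0 (F(L, t) = t*0 = 0)
(-1163 + F(Q, 23))*(-504) = (-1163 + 0)*(-504) = -1163*(-504) = 586152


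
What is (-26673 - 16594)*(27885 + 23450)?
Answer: -2221111445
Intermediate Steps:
(-26673 - 16594)*(27885 + 23450) = -43267*51335 = -2221111445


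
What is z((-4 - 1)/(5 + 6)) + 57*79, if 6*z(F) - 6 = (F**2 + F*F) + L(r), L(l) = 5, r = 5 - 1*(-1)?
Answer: 3270559/726 ≈ 4504.9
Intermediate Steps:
r = 6 (r = 5 + 1 = 6)
z(F) = 11/6 + F**2/3 (z(F) = 1 + ((F**2 + F*F) + 5)/6 = 1 + ((F**2 + F**2) + 5)/6 = 1 + (2*F**2 + 5)/6 = 1 + (5 + 2*F**2)/6 = 1 + (5/6 + F**2/3) = 11/6 + F**2/3)
z((-4 - 1)/(5 + 6)) + 57*79 = (11/6 + ((-4 - 1)/(5 + 6))**2/3) + 57*79 = (11/6 + (-5/11)**2/3) + 4503 = (11/6 + (1/3)*(25/121)) + 4503 = (11/6 + 25/363) + 4503 = 1381/726 + 4503 = 3270559/726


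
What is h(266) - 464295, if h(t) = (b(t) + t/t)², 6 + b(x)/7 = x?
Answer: 2851746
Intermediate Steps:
b(x) = -42 + 7*x
h(t) = (-41 + 7*t)² (h(t) = ((-42 + 7*t) + t/t)² = ((-42 + 7*t) + 1)² = (-41 + 7*t)²)
h(266) - 464295 = (-41 + 7*266)² - 464295 = (-41 + 1862)² - 464295 = 1821² - 464295 = 3316041 - 464295 = 2851746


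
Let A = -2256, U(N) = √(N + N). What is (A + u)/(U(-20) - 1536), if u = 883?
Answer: 263616/294917 + 1373*I*√10/1179668 ≈ 0.89386 + 0.0036805*I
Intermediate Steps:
U(N) = √2*√N (U(N) = √(2*N) = √2*√N)
(A + u)/(U(-20) - 1536) = (-2256 + 883)/(√2*√(-20) - 1536) = -1373/(√2*(2*I*√5) - 1536) = -1373/(2*I*√10 - 1536) = -1373/(-1536 + 2*I*√10)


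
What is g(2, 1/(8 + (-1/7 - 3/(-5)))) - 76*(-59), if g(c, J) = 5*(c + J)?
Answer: 1330399/296 ≈ 4494.6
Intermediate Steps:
g(c, J) = 5*J + 5*c (g(c, J) = 5*(J + c) = 5*J + 5*c)
g(2, 1/(8 + (-1/7 - 3/(-5)))) - 76*(-59) = (5/(8 + (-1/7 - 3/(-5))) + 5*2) - 76*(-59) = (5/(8 + (-1*1/7 - 3*(-1/5))) + 10) + 4484 = (5/(8 + (-1/7 + 3/5)) + 10) + 4484 = (5/(8 + 16/35) + 10) + 4484 = (5/(296/35) + 10) + 4484 = (5*(35/296) + 10) + 4484 = (175/296 + 10) + 4484 = 3135/296 + 4484 = 1330399/296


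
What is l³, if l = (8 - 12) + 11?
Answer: 343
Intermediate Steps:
l = 7 (l = -4 + 11 = 7)
l³ = 7³ = 343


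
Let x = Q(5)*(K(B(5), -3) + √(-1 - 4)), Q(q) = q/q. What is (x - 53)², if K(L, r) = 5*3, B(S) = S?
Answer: (38 - I*√5)² ≈ 1439.0 - 169.94*I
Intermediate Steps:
K(L, r) = 15
Q(q) = 1
x = 15 + I*√5 (x = 1*(15 + √(-1 - 4)) = 1*(15 + √(-5)) = 1*(15 + I*√5) = 15 + I*√5 ≈ 15.0 + 2.2361*I)
(x - 53)² = ((15 + I*√5) - 53)² = (-38 + I*√5)²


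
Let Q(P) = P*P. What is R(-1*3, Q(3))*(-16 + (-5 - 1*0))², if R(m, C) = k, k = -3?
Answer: -1323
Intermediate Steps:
Q(P) = P²
R(m, C) = -3
R(-1*3, Q(3))*(-16 + (-5 - 1*0))² = -3*(-16 + (-5 - 1*0))² = -3*(-16 + (-5 + 0))² = -3*(-16 - 5)² = -3*(-21)² = -3*441 = -1323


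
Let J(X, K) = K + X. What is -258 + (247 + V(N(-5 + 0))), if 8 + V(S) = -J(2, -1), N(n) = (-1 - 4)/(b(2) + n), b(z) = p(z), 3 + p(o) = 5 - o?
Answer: -20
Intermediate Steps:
p(o) = 2 - o (p(o) = -3 + (5 - o) = 2 - o)
b(z) = 2 - z
N(n) = -5/n (N(n) = (-1 - 4)/((2 - 1*2) + n) = -5/((2 - 2) + n) = -5/(0 + n) = -5/n)
V(S) = -9 (V(S) = -8 - (-1 + 2) = -8 - 1*1 = -8 - 1 = -9)
-258 + (247 + V(N(-5 + 0))) = -258 + (247 - 9) = -258 + 238 = -20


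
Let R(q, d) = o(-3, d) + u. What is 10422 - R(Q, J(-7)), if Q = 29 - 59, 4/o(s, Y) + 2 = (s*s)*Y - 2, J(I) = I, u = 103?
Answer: 691377/67 ≈ 10319.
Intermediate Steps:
o(s, Y) = 4/(-4 + Y*s²) (o(s, Y) = 4/(-2 + ((s*s)*Y - 2)) = 4/(-2 + (s²*Y - 2)) = 4/(-2 + (Y*s² - 2)) = 4/(-2 + (-2 + Y*s²)) = 4/(-4 + Y*s²))
Q = -30
R(q, d) = 103 + 4/(-4 + 9*d) (R(q, d) = 4/(-4 + d*(-3)²) + 103 = 4/(-4 + d*9) + 103 = 4/(-4 + 9*d) + 103 = 103 + 4/(-4 + 9*d))
10422 - R(Q, J(-7)) = 10422 - 3*(-136 + 309*(-7))/(-4 + 9*(-7)) = 10422 - 3*(-136 - 2163)/(-4 - 63) = 10422 - 3*(-2299)/(-67) = 10422 - 3*(-1)*(-2299)/67 = 10422 - 1*6897/67 = 10422 - 6897/67 = 691377/67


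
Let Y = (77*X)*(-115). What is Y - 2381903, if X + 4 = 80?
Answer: -3054883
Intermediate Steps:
X = 76 (X = -4 + 80 = 76)
Y = -672980 (Y = (77*76)*(-115) = 5852*(-115) = -672980)
Y - 2381903 = -672980 - 2381903 = -3054883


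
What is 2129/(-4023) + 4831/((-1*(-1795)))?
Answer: 15613558/7221285 ≈ 2.1622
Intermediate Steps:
2129/(-4023) + 4831/((-1*(-1795))) = 2129*(-1/4023) + 4831/1795 = -2129/4023 + 4831*(1/1795) = -2129/4023 + 4831/1795 = 15613558/7221285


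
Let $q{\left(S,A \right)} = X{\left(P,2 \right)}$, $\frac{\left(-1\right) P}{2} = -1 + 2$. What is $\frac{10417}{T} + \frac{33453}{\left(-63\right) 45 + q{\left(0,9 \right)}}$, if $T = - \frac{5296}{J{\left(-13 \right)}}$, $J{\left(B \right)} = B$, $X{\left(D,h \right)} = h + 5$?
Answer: $\frac{7350125}{534896} \approx 13.741$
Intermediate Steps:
$P = -2$ ($P = - 2 \left(-1 + 2\right) = \left(-2\right) 1 = -2$)
$X{\left(D,h \right)} = 5 + h$
$q{\left(S,A \right)} = 7$ ($q{\left(S,A \right)} = 5 + 2 = 7$)
$T = \frac{5296}{13}$ ($T = - \frac{5296}{-13} = \left(-5296\right) \left(- \frac{1}{13}\right) = \frac{5296}{13} \approx 407.38$)
$\frac{10417}{T} + \frac{33453}{\left(-63\right) 45 + q{\left(0,9 \right)}} = \frac{10417}{\frac{5296}{13}} + \frac{33453}{\left(-63\right) 45 + 7} = 10417 \cdot \frac{13}{5296} + \frac{33453}{-2835 + 7} = \frac{135421}{5296} + \frac{33453}{-2828} = \frac{135421}{5296} + 33453 \left(- \frac{1}{2828}\right) = \frac{135421}{5296} - \frac{4779}{404} = \frac{7350125}{534896}$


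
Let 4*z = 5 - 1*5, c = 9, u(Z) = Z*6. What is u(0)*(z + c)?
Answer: 0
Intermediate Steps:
u(Z) = 6*Z
z = 0 (z = (5 - 1*5)/4 = (5 - 5)/4 = (¼)*0 = 0)
u(0)*(z + c) = (6*0)*(0 + 9) = 0*9 = 0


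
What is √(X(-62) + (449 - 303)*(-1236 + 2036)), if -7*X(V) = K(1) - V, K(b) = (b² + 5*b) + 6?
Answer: √5722682/7 ≈ 341.74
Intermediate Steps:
K(b) = 6 + b² + 5*b
X(V) = -12/7 + V/7 (X(V) = -((6 + 1² + 5*1) - V)/7 = -((6 + 1 + 5) - V)/7 = -(12 - V)/7 = -12/7 + V/7)
√(X(-62) + (449 - 303)*(-1236 + 2036)) = √((-12/7 + (⅐)*(-62)) + (449 - 303)*(-1236 + 2036)) = √((-12/7 - 62/7) + 146*800) = √(-74/7 + 116800) = √(817526/7) = √5722682/7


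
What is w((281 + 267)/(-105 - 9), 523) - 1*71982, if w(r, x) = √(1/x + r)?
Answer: -71982 + I*√4270276695/29811 ≈ -71982.0 + 2.1921*I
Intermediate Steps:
w(r, x) = √(r + 1/x)
w((281 + 267)/(-105 - 9), 523) - 1*71982 = √((281 + 267)/(-105 - 9) + 1/523) - 1*71982 = √(548/(-114) + 1/523) - 71982 = √(548*(-1/114) + 1/523) - 71982 = √(-274/57 + 1/523) - 71982 = √(-143245/29811) - 71982 = I*√4270276695/29811 - 71982 = -71982 + I*√4270276695/29811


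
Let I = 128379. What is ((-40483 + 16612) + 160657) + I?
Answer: 265165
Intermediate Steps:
((-40483 + 16612) + 160657) + I = ((-40483 + 16612) + 160657) + 128379 = (-23871 + 160657) + 128379 = 136786 + 128379 = 265165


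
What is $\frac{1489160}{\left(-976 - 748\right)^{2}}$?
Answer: $\frac{186145}{371522} \approx 0.50103$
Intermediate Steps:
$\frac{1489160}{\left(-976 - 748\right)^{2}} = \frac{1489160}{\left(-1724\right)^{2}} = \frac{1489160}{2972176} = 1489160 \cdot \frac{1}{2972176} = \frac{186145}{371522}$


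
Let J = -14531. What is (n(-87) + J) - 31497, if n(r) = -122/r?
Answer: -4004314/87 ≈ -46027.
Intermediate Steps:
(n(-87) + J) - 31497 = (-122/(-87) - 14531) - 31497 = (-122*(-1/87) - 14531) - 31497 = (122/87 - 14531) - 31497 = -1264075/87 - 31497 = -4004314/87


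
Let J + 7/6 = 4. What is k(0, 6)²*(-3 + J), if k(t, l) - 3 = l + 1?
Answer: -50/3 ≈ -16.667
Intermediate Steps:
J = 17/6 (J = -7/6 + 4 = 17/6 ≈ 2.8333)
k(t, l) = 4 + l (k(t, l) = 3 + (l + 1) = 3 + (1 + l) = 4 + l)
k(0, 6)²*(-3 + J) = (4 + 6)²*(-3 + 17/6) = 10²*(-⅙) = 100*(-⅙) = -50/3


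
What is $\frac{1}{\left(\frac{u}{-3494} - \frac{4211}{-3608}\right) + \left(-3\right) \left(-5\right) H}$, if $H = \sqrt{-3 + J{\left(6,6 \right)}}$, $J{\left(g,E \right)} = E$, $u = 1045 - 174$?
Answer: $- \frac{36465972117608}{26784298610787911} + \frac{595950415304640 \sqrt{3}}{26784298610787911} \approx 0.037177$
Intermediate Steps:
$u = 871$ ($u = 1045 - 174 = 871$)
$H = \sqrt{3}$ ($H = \sqrt{-3 + 6} = \sqrt{3} \approx 1.732$)
$\frac{1}{\left(\frac{u}{-3494} - \frac{4211}{-3608}\right) + \left(-3\right) \left(-5\right) H} = \frac{1}{\left(\frac{871}{-3494} - \frac{4211}{-3608}\right) + \left(-3\right) \left(-5\right) \sqrt{3}} = \frac{1}{\left(871 \left(- \frac{1}{3494}\right) - - \frac{4211}{3608}\right) + 15 \sqrt{3}} = \frac{1}{\left(- \frac{871}{3494} + \frac{4211}{3608}\right) + 15 \sqrt{3}} = \frac{1}{\frac{5785333}{6303176} + 15 \sqrt{3}}$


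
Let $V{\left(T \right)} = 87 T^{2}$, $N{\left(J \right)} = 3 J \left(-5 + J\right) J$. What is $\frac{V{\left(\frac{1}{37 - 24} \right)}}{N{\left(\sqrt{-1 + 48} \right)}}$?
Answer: $\frac{145}{174746} + \frac{29 \sqrt{47}}{174746} \approx 0.0019675$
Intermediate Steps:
$N{\left(J \right)} = 3 J^{2} \left(-5 + J\right)$ ($N{\left(J \right)} = 3 J J \left(-5 + J\right) = 3 J^{2} \left(-5 + J\right)$)
$\frac{V{\left(\frac{1}{37 - 24} \right)}}{N{\left(\sqrt{-1 + 48} \right)}} = \frac{87 \left(\frac{1}{37 - 24}\right)^{2}}{3 \left(\sqrt{-1 + 48}\right)^{2} \left(-5 + \sqrt{-1 + 48}\right)} = \frac{87 \left(\frac{1}{13}\right)^{2}}{3 \left(\sqrt{47}\right)^{2} \left(-5 + \sqrt{47}\right)} = \frac{87 \left(\frac{1}{13}\right)^{2}}{3 \cdot 47 \left(-5 + \sqrt{47}\right)} = \frac{87 \cdot \frac{1}{169}}{-705 + 141 \sqrt{47}} = \frac{87}{169 \left(-705 + 141 \sqrt{47}\right)}$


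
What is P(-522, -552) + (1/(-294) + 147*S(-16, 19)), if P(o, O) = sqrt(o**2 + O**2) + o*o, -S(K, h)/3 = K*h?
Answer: 119525111/294 + 6*sqrt(16033) ≈ 4.0731e+5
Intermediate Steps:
S(K, h) = -3*K*h
P(o, O) = o**2 + sqrt(O**2 + o**2) (P(o, O) = sqrt(O**2 + o**2) + o**2 = o**2 + sqrt(O**2 + o**2))
P(-522, -552) + (1/(-294) + 147*S(-16, 19)) = ((-522)**2 + sqrt((-552)**2 + (-522)**2)) + (1/(-294) + 147*(-3*(-16)*19)) = (272484 + sqrt(304704 + 272484)) + (-1/294 + 147*912) = (272484 + sqrt(577188)) + (-1/294 + 134064) = (272484 + 6*sqrt(16033)) + 39414815/294 = 119525111/294 + 6*sqrt(16033)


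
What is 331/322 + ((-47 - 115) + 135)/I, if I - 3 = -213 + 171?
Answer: 7201/4186 ≈ 1.7203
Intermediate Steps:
I = -39 (I = 3 + (-213 + 171) = 3 - 42 = -39)
331/322 + ((-47 - 115) + 135)/I = 331/322 + ((-47 - 115) + 135)/(-39) = 331*(1/322) + (-162 + 135)*(-1/39) = 331/322 - 27*(-1/39) = 331/322 + 9/13 = 7201/4186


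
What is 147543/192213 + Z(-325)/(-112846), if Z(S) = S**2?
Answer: -1217620249/7230156066 ≈ -0.16841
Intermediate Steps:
147543/192213 + Z(-325)/(-112846) = 147543/192213 + (-325)**2/(-112846) = 147543*(1/192213) + 105625*(-1/112846) = 49181/64071 - 105625/112846 = -1217620249/7230156066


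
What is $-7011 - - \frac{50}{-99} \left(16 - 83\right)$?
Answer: $- \frac{690739}{99} \approx -6977.2$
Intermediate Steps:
$-7011 - - \frac{50}{-99} \left(16 - 83\right) = -7011 - \left(-50\right) \left(- \frac{1}{99}\right) \left(-67\right) = -7011 - \frac{50}{99} \left(-67\right) = -7011 - - \frac{3350}{99} = -7011 + \frac{3350}{99} = - \frac{690739}{99}$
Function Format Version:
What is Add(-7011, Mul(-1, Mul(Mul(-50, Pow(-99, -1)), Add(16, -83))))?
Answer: Rational(-690739, 99) ≈ -6977.2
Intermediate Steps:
Add(-7011, Mul(-1, Mul(Mul(-50, Pow(-99, -1)), Add(16, -83)))) = Add(-7011, Mul(-1, Mul(Mul(-50, Rational(-1, 99)), -67))) = Add(-7011, Mul(-1, Mul(Rational(50, 99), -67))) = Add(-7011, Mul(-1, Rational(-3350, 99))) = Add(-7011, Rational(3350, 99)) = Rational(-690739, 99)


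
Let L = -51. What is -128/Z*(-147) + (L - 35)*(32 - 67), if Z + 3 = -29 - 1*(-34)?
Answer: 12418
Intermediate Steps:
Z = 2 (Z = -3 + (-29 - 1*(-34)) = -3 + (-29 + 34) = -3 + 5 = 2)
-128/Z*(-147) + (L - 35)*(32 - 67) = -128/2*(-147) + (-51 - 35)*(32 - 67) = -128*½*(-147) - 86*(-35) = -64*(-147) + 3010 = 9408 + 3010 = 12418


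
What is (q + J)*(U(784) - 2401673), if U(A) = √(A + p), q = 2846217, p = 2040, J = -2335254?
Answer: -1227166041099 + 1021926*√706 ≈ -1.2271e+12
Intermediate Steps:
U(A) = √(2040 + A) (U(A) = √(A + 2040) = √(2040 + A))
(q + J)*(U(784) - 2401673) = (2846217 - 2335254)*(√(2040 + 784) - 2401673) = 510963*(√2824 - 2401673) = 510963*(2*√706 - 2401673) = 510963*(-2401673 + 2*√706) = -1227166041099 + 1021926*√706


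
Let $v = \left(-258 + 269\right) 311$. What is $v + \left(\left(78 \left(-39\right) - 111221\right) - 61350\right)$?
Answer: $-172192$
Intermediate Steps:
$v = 3421$ ($v = 11 \cdot 311 = 3421$)
$v + \left(\left(78 \left(-39\right) - 111221\right) - 61350\right) = 3421 + \left(\left(78 \left(-39\right) - 111221\right) - 61350\right) = 3421 - 175613 = -172192$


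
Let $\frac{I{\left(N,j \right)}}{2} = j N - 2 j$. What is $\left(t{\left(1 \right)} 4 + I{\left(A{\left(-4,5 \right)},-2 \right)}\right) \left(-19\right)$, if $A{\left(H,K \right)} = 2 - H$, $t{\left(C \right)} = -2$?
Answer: $456$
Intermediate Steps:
$I{\left(N,j \right)} = - 4 j + 2 N j$ ($I{\left(N,j \right)} = 2 \left(j N - 2 j\right) = 2 \left(N j - 2 j\right) = 2 \left(- 2 j + N j\right) = - 4 j + 2 N j$)
$\left(t{\left(1 \right)} 4 + I{\left(A{\left(-4,5 \right)},-2 \right)}\right) \left(-19\right) = \left(\left(-2\right) 4 + 2 \left(-2\right) \left(-2 + \left(2 - -4\right)\right)\right) \left(-19\right) = \left(-8 + 2 \left(-2\right) \left(-2 + \left(2 + 4\right)\right)\right) \left(-19\right) = \left(-8 + 2 \left(-2\right) \left(-2 + 6\right)\right) \left(-19\right) = \left(-8 + 2 \left(-2\right) 4\right) \left(-19\right) = \left(-8 - 16\right) \left(-19\right) = \left(-24\right) \left(-19\right) = 456$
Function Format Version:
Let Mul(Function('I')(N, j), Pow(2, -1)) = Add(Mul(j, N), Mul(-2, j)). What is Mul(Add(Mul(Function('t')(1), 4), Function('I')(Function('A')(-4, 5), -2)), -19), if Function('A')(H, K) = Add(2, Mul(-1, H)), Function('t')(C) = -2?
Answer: 456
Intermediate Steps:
Function('I')(N, j) = Add(Mul(-4, j), Mul(2, N, j)) (Function('I')(N, j) = Mul(2, Add(Mul(j, N), Mul(-2, j))) = Mul(2, Add(Mul(N, j), Mul(-2, j))) = Mul(2, Add(Mul(-2, j), Mul(N, j))) = Add(Mul(-4, j), Mul(2, N, j)))
Mul(Add(Mul(Function('t')(1), 4), Function('I')(Function('A')(-4, 5), -2)), -19) = Mul(Add(Mul(-2, 4), Mul(2, -2, Add(-2, Add(2, Mul(-1, -4))))), -19) = Mul(Add(-8, Mul(2, -2, Add(-2, Add(2, 4)))), -19) = Mul(Add(-8, Mul(2, -2, Add(-2, 6))), -19) = Mul(Add(-8, Mul(2, -2, 4)), -19) = Mul(Add(-8, -16), -19) = Mul(-24, -19) = 456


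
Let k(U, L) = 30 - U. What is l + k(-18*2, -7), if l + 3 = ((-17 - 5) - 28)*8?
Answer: -337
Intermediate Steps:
l = -403 (l = -3 + ((-17 - 5) - 28)*8 = -3 + (-22 - 28)*8 = -3 - 50*8 = -3 - 400 = -403)
l + k(-18*2, -7) = -403 + (30 - (-18)*2) = -403 + (30 - 1*(-36)) = -403 + (30 + 36) = -403 + 66 = -337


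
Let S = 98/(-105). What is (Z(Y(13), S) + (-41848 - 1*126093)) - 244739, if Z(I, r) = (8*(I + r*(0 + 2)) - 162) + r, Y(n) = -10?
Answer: -6194068/15 ≈ -4.1294e+5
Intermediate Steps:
S = -14/15 (S = 98*(-1/105) = -14/15 ≈ -0.93333)
Z(I, r) = -162 + 8*I + 17*r (Z(I, r) = (8*(I + r*2) - 162) + r = (8*(I + 2*r) - 162) + r = ((8*I + 16*r) - 162) + r = (-162 + 8*I + 16*r) + r = -162 + 8*I + 17*r)
(Z(Y(13), S) + (-41848 - 1*126093)) - 244739 = ((-162 + 8*(-10) + 17*(-14/15)) + (-41848 - 1*126093)) - 244739 = ((-162 - 80 - 238/15) + (-41848 - 126093)) - 244739 = (-3868/15 - 167941) - 244739 = -2522983/15 - 244739 = -6194068/15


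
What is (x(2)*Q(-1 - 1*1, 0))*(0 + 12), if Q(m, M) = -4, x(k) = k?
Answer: -96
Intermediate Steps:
(x(2)*Q(-1 - 1*1, 0))*(0 + 12) = (2*(-4))*(0 + 12) = -8*12 = -96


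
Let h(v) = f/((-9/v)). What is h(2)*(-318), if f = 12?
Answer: 848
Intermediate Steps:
h(v) = -4*v/3 (h(v) = 12/((-9/v)) = 12*(-v/9) = -4*v/3)
h(2)*(-318) = -4/3*2*(-318) = -8/3*(-318) = 848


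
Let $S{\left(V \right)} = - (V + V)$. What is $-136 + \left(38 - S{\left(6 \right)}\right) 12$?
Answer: $464$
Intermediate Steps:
$S{\left(V \right)} = - 2 V$
$-136 + \left(38 - S{\left(6 \right)}\right) 12 = -136 + \left(38 - \left(-2\right) 6\right) 12 = -136 + \left(38 - -12\right) 12 = -136 + \left(38 + 12\right) 12 = -136 + 50 \cdot 12 = -136 + 600 = 464$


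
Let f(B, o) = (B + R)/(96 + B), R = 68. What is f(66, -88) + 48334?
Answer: 3915121/81 ≈ 48335.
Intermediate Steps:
f(B, o) = (68 + B)/(96 + B) (f(B, o) = (B + 68)/(96 + B) = (68 + B)/(96 + B))
f(66, -88) + 48334 = (68 + 66)/(96 + 66) + 48334 = 134/162 + 48334 = (1/162)*134 + 48334 = 67/81 + 48334 = 3915121/81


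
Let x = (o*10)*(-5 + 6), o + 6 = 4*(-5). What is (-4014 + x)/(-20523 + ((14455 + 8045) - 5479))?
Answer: 2137/1751 ≈ 1.2204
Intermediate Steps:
o = -26 (o = -6 + 4*(-5) = -6 - 20 = -26)
x = -260 (x = (-26*10)*(-5 + 6) = -260*1 = -260)
(-4014 + x)/(-20523 + ((14455 + 8045) - 5479)) = (-4014 - 260)/(-20523 + ((14455 + 8045) - 5479)) = -4274/(-20523 + (22500 - 5479)) = -4274/(-20523 + 17021) = -4274/(-3502) = -4274*(-1/3502) = 2137/1751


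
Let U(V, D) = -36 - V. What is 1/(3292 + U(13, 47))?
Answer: 1/3243 ≈ 0.00030836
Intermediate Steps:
1/(3292 + U(13, 47)) = 1/(3292 + (-36 - 1*13)) = 1/(3292 + (-36 - 13)) = 1/(3292 - 49) = 1/3243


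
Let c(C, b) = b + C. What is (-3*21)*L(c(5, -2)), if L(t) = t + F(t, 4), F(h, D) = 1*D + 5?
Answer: -756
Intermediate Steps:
F(h, D) = 5 + D (F(h, D) = D + 5 = 5 + D)
c(C, b) = C + b
L(t) = 9 + t (L(t) = t + (5 + 4) = t + 9 = 9 + t)
(-3*21)*L(c(5, -2)) = (-3*21)*(9 + (5 - 2)) = -63*(9 + 3) = -63*12 = -756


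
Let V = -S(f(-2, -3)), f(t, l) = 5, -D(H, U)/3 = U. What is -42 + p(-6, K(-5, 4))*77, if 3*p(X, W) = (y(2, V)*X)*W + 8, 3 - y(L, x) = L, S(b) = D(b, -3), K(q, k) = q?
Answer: 2800/3 ≈ 933.33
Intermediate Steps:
D(H, U) = -3*U
S(b) = 9 (S(b) = -3*(-3) = 9)
V = -9 (V = -1*9 = -9)
y(L, x) = 3 - L
p(X, W) = 8/3 + W*X/3 (p(X, W) = (((3 - 1*2)*X)*W + 8)/3 = (((3 - 2)*X)*W + 8)/3 = ((1*X)*W + 8)/3 = (X*W + 8)/3 = (W*X + 8)/3 = (8 + W*X)/3 = 8/3 + W*X/3)
-42 + p(-6, K(-5, 4))*77 = -42 + (8/3 + (⅓)*(-5)*(-6))*77 = -42 + (8/3 + 10)*77 = -42 + (38/3)*77 = -42 + 2926/3 = 2800/3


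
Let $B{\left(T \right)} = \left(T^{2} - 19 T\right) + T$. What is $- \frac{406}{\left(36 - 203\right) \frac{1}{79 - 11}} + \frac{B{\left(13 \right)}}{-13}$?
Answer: $\frac{28443}{167} \approx 170.32$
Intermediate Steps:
$B{\left(T \right)} = T^{2} - 18 T$
$- \frac{406}{\left(36 - 203\right) \frac{1}{79 - 11}} + \frac{B{\left(13 \right)}}{-13} = - \frac{406}{\left(36 - 203\right) \frac{1}{79 - 11}} + \frac{13 \left(-18 + 13\right)}{-13} = - \frac{406}{\left(-167\right) \frac{1}{68}} + 13 \left(-5\right) \left(- \frac{1}{13}\right) = - \frac{406}{\left(-167\right) \frac{1}{68}} - -5 = - \frac{406}{- \frac{167}{68}} + 5 = \left(-406\right) \left(- \frac{68}{167}\right) + 5 = \frac{27608}{167} + 5 = \frac{28443}{167}$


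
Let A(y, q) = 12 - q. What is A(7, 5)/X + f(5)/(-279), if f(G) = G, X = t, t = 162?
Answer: 127/5022 ≈ 0.025289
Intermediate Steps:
X = 162
A(7, 5)/X + f(5)/(-279) = (12 - 1*5)/162 + 5/(-279) = (12 - 5)*(1/162) + 5*(-1/279) = 7*(1/162) - 5/279 = 7/162 - 5/279 = 127/5022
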